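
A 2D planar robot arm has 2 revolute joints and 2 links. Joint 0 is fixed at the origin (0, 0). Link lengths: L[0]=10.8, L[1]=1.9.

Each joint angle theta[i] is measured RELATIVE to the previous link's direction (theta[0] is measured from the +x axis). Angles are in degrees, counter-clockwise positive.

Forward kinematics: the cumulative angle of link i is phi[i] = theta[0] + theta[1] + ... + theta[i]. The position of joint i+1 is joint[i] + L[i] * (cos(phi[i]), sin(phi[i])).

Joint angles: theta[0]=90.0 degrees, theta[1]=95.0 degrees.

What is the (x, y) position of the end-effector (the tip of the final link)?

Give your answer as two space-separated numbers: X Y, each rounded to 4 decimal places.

Answer: -1.8928 10.6344

Derivation:
joint[0] = (0.0000, 0.0000)  (base)
link 0: phi[0] = 90 = 90 deg
  cos(90 deg) = 0.0000, sin(90 deg) = 1.0000
  joint[1] = (0.0000, 0.0000) + 10.8 * (0.0000, 1.0000) = (0.0000 + 0.0000, 0.0000 + 10.8000) = (0.0000, 10.8000)
link 1: phi[1] = 90 + 95 = 185 deg
  cos(185 deg) = -0.9962, sin(185 deg) = -0.0872
  joint[2] = (0.0000, 10.8000) + 1.9 * (-0.9962, -0.0872) = (0.0000 + -1.8928, 10.8000 + -0.1656) = (-1.8928, 10.6344)
End effector: (-1.8928, 10.6344)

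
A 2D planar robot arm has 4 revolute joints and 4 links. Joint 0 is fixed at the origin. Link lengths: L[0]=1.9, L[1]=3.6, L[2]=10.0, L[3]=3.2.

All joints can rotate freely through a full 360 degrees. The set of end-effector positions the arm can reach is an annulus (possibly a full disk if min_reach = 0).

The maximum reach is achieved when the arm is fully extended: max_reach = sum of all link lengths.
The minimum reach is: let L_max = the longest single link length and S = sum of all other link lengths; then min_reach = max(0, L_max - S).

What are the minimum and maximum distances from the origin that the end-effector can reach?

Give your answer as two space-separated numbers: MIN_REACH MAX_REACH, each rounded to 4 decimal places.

Link lengths: [1.9, 3.6, 10.0, 3.2]
max_reach = 1.9 + 3.6 + 10 + 3.2 = 18.7
L_max = max([1.9, 3.6, 10.0, 3.2]) = 10
S (sum of others) = 18.7 - 10 = 8.7
min_reach = max(0, 10 - 8.7) = max(0, 1.3) = 1.3

Answer: 1.3000 18.7000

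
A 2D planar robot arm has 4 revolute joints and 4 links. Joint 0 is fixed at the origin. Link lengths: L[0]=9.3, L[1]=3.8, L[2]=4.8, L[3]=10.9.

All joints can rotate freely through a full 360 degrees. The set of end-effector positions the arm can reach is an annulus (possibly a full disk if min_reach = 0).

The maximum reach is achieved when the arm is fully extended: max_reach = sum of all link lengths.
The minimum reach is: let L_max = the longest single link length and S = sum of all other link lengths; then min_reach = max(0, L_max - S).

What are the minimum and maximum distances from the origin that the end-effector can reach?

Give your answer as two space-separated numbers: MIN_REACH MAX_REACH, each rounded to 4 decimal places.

Answer: 0.0000 28.8000

Derivation:
Link lengths: [9.3, 3.8, 4.8, 10.9]
max_reach = 9.3 + 3.8 + 4.8 + 10.9 = 28.8
L_max = max([9.3, 3.8, 4.8, 10.9]) = 10.9
S (sum of others) = 28.8 - 10.9 = 17.9
min_reach = max(0, 10.9 - 17.9) = max(0, -7) = 0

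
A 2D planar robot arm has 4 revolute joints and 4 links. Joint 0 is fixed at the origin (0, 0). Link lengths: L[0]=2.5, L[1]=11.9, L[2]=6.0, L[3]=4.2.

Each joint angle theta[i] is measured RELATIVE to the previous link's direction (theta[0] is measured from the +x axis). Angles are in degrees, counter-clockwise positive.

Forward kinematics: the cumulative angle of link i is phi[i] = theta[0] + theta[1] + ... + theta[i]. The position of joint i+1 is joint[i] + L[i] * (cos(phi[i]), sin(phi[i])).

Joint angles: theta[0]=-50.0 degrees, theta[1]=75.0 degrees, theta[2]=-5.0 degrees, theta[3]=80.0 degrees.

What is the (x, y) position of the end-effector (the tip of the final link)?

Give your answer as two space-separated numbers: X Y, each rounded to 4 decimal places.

Answer: 17.3009 9.3024

Derivation:
joint[0] = (0.0000, 0.0000)  (base)
link 0: phi[0] = -50 = -50 deg
  cos(-50 deg) = 0.6428, sin(-50 deg) = -0.7660
  joint[1] = (0.0000, 0.0000) + 2.5 * (0.6428, -0.7660) = (0.0000 + 1.6070, 0.0000 + -1.9151) = (1.6070, -1.9151)
link 1: phi[1] = -50 + 75 = 25 deg
  cos(25 deg) = 0.9063, sin(25 deg) = 0.4226
  joint[2] = (1.6070, -1.9151) + 11.9 * (0.9063, 0.4226) = (1.6070 + 10.7851, -1.9151 + 5.0292) = (12.3920, 3.1140)
link 2: phi[2] = -50 + 75 + -5 = 20 deg
  cos(20 deg) = 0.9397, sin(20 deg) = 0.3420
  joint[3] = (12.3920, 3.1140) + 6 * (0.9397, 0.3420) = (12.3920 + 5.6382, 3.1140 + 2.0521) = (18.0302, 5.1662)
link 3: phi[3] = -50 + 75 + -5 + 80 = 100 deg
  cos(100 deg) = -0.1736, sin(100 deg) = 0.9848
  joint[4] = (18.0302, 5.1662) + 4.2 * (-0.1736, 0.9848) = (18.0302 + -0.7293, 5.1662 + 4.1362) = (17.3009, 9.3024)
End effector: (17.3009, 9.3024)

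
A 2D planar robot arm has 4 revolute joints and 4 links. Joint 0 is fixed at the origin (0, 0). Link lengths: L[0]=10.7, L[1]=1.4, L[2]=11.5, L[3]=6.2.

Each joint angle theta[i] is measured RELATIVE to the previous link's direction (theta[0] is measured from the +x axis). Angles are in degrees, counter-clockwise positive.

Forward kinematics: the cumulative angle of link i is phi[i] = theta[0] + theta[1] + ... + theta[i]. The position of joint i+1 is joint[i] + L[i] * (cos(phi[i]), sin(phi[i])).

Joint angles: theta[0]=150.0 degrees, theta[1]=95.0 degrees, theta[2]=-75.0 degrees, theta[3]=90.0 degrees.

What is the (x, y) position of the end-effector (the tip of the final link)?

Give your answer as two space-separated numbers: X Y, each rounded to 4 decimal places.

joint[0] = (0.0000, 0.0000)  (base)
link 0: phi[0] = 150 = 150 deg
  cos(150 deg) = -0.8660, sin(150 deg) = 0.5000
  joint[1] = (0.0000, 0.0000) + 10.7 * (-0.8660, 0.5000) = (0.0000 + -9.2665, 0.0000 + 5.3500) = (-9.2665, 5.3500)
link 1: phi[1] = 150 + 95 = 245 deg
  cos(245 deg) = -0.4226, sin(245 deg) = -0.9063
  joint[2] = (-9.2665, 5.3500) + 1.4 * (-0.4226, -0.9063) = (-9.2665 + -0.5917, 5.3500 + -1.2688) = (-9.8581, 4.0812)
link 2: phi[2] = 150 + 95 + -75 = 170 deg
  cos(170 deg) = -0.9848, sin(170 deg) = 0.1736
  joint[3] = (-9.8581, 4.0812) + 11.5 * (-0.9848, 0.1736) = (-9.8581 + -11.3253, 4.0812 + 1.9970) = (-21.1834, 6.0781)
link 3: phi[3] = 150 + 95 + -75 + 90 = 260 deg
  cos(260 deg) = -0.1736, sin(260 deg) = -0.9848
  joint[4] = (-21.1834, 6.0781) + 6.2 * (-0.1736, -0.9848) = (-21.1834 + -1.0766, 6.0781 + -6.1058) = (-22.2600, -0.0277)
End effector: (-22.2600, -0.0277)

Answer: -22.2600 -0.0277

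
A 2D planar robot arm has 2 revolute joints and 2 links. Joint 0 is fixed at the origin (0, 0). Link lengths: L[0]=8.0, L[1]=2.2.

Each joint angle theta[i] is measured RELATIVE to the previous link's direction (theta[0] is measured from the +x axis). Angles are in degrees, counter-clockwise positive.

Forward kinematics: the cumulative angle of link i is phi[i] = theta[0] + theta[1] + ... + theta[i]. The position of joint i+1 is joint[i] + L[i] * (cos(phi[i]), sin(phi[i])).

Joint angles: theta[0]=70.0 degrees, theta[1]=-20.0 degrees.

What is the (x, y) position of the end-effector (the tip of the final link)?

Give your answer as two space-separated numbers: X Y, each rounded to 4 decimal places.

Answer: 4.1503 9.2028

Derivation:
joint[0] = (0.0000, 0.0000)  (base)
link 0: phi[0] = 70 = 70 deg
  cos(70 deg) = 0.3420, sin(70 deg) = 0.9397
  joint[1] = (0.0000, 0.0000) + 8 * (0.3420, 0.9397) = (0.0000 + 2.7362, 0.0000 + 7.5175) = (2.7362, 7.5175)
link 1: phi[1] = 70 + -20 = 50 deg
  cos(50 deg) = 0.6428, sin(50 deg) = 0.7660
  joint[2] = (2.7362, 7.5175) + 2.2 * (0.6428, 0.7660) = (2.7362 + 1.4141, 7.5175 + 1.6853) = (4.1503, 9.2028)
End effector: (4.1503, 9.2028)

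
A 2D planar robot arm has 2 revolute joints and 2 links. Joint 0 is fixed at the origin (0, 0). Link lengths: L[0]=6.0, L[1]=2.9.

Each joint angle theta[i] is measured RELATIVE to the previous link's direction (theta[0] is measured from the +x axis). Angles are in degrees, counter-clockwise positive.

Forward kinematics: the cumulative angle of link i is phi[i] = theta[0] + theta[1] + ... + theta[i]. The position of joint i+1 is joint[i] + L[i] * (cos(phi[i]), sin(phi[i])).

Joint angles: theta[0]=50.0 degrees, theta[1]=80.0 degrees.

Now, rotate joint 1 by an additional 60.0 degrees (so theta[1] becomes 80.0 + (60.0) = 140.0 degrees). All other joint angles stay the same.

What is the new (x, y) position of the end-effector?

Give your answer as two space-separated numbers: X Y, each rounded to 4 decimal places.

joint[0] = (0.0000, 0.0000)  (base)
link 0: phi[0] = 50 = 50 deg
  cos(50 deg) = 0.6428, sin(50 deg) = 0.7660
  joint[1] = (0.0000, 0.0000) + 6 * (0.6428, 0.7660) = (0.0000 + 3.8567, 0.0000 + 4.5963) = (3.8567, 4.5963)
link 1: phi[1] = 50 + 140 = 190 deg
  cos(190 deg) = -0.9848, sin(190 deg) = -0.1736
  joint[2] = (3.8567, 4.5963) + 2.9 * (-0.9848, -0.1736) = (3.8567 + -2.8559, 4.5963 + -0.5036) = (1.0008, 4.0927)
End effector: (1.0008, 4.0927)

Answer: 1.0008 4.0927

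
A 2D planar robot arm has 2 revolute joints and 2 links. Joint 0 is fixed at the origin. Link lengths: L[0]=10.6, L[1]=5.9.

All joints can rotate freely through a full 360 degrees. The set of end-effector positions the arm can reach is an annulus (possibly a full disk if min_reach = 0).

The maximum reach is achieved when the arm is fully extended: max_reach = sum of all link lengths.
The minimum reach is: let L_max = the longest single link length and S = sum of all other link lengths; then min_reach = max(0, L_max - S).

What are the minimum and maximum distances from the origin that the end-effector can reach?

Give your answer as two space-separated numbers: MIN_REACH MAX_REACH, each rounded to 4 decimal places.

Link lengths: [10.6, 5.9]
max_reach = 10.6 + 5.9 = 16.5
L_max = max([10.6, 5.9]) = 10.6
S (sum of others) = 16.5 - 10.6 = 5.9
min_reach = max(0, 10.6 - 5.9) = max(0, 4.7) = 4.7

Answer: 4.7000 16.5000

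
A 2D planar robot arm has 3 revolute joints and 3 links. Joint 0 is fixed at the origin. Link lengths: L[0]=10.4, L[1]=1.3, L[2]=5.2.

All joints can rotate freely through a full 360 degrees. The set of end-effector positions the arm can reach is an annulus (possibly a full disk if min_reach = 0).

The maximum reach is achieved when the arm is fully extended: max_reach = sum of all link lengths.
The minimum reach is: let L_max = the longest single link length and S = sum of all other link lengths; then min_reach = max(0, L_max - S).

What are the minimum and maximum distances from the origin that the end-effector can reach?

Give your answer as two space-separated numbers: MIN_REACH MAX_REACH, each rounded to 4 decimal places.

Answer: 3.9000 16.9000

Derivation:
Link lengths: [10.4, 1.3, 5.2]
max_reach = 10.4 + 1.3 + 5.2 = 16.9
L_max = max([10.4, 1.3, 5.2]) = 10.4
S (sum of others) = 16.9 - 10.4 = 6.5
min_reach = max(0, 10.4 - 6.5) = max(0, 3.9) = 3.9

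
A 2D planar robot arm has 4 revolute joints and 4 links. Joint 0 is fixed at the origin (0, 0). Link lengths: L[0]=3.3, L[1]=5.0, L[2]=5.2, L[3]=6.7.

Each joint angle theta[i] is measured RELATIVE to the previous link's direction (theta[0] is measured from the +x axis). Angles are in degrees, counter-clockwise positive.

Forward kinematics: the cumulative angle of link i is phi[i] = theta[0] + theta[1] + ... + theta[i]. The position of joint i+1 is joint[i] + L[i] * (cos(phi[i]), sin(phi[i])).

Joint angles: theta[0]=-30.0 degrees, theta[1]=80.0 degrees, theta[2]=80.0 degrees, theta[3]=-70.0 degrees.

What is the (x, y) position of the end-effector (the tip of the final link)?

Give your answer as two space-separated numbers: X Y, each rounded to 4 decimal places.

Answer: 6.0793 11.9660

Derivation:
joint[0] = (0.0000, 0.0000)  (base)
link 0: phi[0] = -30 = -30 deg
  cos(-30 deg) = 0.8660, sin(-30 deg) = -0.5000
  joint[1] = (0.0000, 0.0000) + 3.3 * (0.8660, -0.5000) = (0.0000 + 2.8579, 0.0000 + -1.6500) = (2.8579, -1.6500)
link 1: phi[1] = -30 + 80 = 50 deg
  cos(50 deg) = 0.6428, sin(50 deg) = 0.7660
  joint[2] = (2.8579, -1.6500) + 5 * (0.6428, 0.7660) = (2.8579 + 3.2139, -1.6500 + 3.8302) = (6.0718, 2.1802)
link 2: phi[2] = -30 + 80 + 80 = 130 deg
  cos(130 deg) = -0.6428, sin(130 deg) = 0.7660
  joint[3] = (6.0718, 2.1802) + 5.2 * (-0.6428, 0.7660) = (6.0718 + -3.3425, 2.1802 + 3.9834) = (2.7293, 6.1637)
link 3: phi[3] = -30 + 80 + 80 + -70 = 60 deg
  cos(60 deg) = 0.5000, sin(60 deg) = 0.8660
  joint[4] = (2.7293, 6.1637) + 6.7 * (0.5000, 0.8660) = (2.7293 + 3.3500, 6.1637 + 5.8024) = (6.0793, 11.9660)
End effector: (6.0793, 11.9660)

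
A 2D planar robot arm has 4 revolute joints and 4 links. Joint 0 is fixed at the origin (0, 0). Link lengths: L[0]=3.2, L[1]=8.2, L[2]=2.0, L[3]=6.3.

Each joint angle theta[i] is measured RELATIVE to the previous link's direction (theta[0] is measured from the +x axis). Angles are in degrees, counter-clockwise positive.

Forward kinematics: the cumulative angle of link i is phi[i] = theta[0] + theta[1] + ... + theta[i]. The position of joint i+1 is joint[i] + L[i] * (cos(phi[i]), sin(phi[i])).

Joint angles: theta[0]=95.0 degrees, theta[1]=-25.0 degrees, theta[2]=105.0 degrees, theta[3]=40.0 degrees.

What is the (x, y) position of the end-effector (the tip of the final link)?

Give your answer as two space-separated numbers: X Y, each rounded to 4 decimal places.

joint[0] = (0.0000, 0.0000)  (base)
link 0: phi[0] = 95 = 95 deg
  cos(95 deg) = -0.0872, sin(95 deg) = 0.9962
  joint[1] = (0.0000, 0.0000) + 3.2 * (-0.0872, 0.9962) = (0.0000 + -0.2789, 0.0000 + 3.1878) = (-0.2789, 3.1878)
link 1: phi[1] = 95 + -25 = 70 deg
  cos(70 deg) = 0.3420, sin(70 deg) = 0.9397
  joint[2] = (-0.2789, 3.1878) + 8.2 * (0.3420, 0.9397) = (-0.2789 + 2.8046, 3.1878 + 7.7055) = (2.5257, 10.8933)
link 2: phi[2] = 95 + -25 + 105 = 175 deg
  cos(175 deg) = -0.9962, sin(175 deg) = 0.0872
  joint[3] = (2.5257, 10.8933) + 2 * (-0.9962, 0.0872) = (2.5257 + -1.9924, 10.8933 + 0.1743) = (0.5333, 11.0676)
link 3: phi[3] = 95 + -25 + 105 + 40 = 215 deg
  cos(215 deg) = -0.8192, sin(215 deg) = -0.5736
  joint[4] = (0.5333, 11.0676) + 6.3 * (-0.8192, -0.5736) = (0.5333 + -5.1607, 11.0676 + -3.6135) = (-4.6274, 7.4541)
End effector: (-4.6274, 7.4541)

Answer: -4.6274 7.4541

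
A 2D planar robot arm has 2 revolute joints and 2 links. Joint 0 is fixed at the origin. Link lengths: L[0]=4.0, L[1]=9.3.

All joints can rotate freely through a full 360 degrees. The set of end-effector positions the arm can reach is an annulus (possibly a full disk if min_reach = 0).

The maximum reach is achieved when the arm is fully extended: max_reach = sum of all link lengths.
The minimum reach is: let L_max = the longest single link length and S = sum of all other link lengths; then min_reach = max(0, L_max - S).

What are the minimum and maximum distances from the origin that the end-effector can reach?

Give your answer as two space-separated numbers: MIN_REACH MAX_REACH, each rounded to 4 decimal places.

Answer: 5.3000 13.3000

Derivation:
Link lengths: [4.0, 9.3]
max_reach = 4 + 9.3 = 13.3
L_max = max([4.0, 9.3]) = 9.3
S (sum of others) = 13.3 - 9.3 = 4
min_reach = max(0, 9.3 - 4) = max(0, 5.3) = 5.3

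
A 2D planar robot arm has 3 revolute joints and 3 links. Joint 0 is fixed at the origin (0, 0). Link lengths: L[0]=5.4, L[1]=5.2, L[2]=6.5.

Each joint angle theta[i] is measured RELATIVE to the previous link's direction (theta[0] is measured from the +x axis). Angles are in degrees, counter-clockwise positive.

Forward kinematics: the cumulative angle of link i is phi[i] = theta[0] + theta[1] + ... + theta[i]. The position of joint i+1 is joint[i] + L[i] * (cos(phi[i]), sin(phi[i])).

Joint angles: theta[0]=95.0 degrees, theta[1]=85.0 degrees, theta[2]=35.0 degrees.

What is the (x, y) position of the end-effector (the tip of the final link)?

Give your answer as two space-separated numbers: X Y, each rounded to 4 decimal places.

Answer: -10.9951 1.6512

Derivation:
joint[0] = (0.0000, 0.0000)  (base)
link 0: phi[0] = 95 = 95 deg
  cos(95 deg) = -0.0872, sin(95 deg) = 0.9962
  joint[1] = (0.0000, 0.0000) + 5.4 * (-0.0872, 0.9962) = (0.0000 + -0.4706, 0.0000 + 5.3795) = (-0.4706, 5.3795)
link 1: phi[1] = 95 + 85 = 180 deg
  cos(180 deg) = -1.0000, sin(180 deg) = 0.0000
  joint[2] = (-0.4706, 5.3795) + 5.2 * (-1.0000, 0.0000) = (-0.4706 + -5.2000, 5.3795 + 0.0000) = (-5.6706, 5.3795)
link 2: phi[2] = 95 + 85 + 35 = 215 deg
  cos(215 deg) = -0.8192, sin(215 deg) = -0.5736
  joint[3] = (-5.6706, 5.3795) + 6.5 * (-0.8192, -0.5736) = (-5.6706 + -5.3245, 5.3795 + -3.7282) = (-10.9951, 1.6512)
End effector: (-10.9951, 1.6512)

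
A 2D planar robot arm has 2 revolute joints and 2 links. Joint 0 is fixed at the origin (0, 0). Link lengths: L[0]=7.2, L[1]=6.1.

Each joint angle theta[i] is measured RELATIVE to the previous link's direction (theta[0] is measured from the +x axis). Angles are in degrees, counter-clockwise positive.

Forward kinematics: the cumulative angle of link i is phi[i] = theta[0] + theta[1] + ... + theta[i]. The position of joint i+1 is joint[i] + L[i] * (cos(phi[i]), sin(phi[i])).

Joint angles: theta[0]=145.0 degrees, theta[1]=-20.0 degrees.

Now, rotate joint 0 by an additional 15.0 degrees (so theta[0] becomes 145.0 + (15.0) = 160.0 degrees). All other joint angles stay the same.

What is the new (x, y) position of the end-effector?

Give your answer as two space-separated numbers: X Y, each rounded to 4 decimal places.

Answer: -11.4387 6.3835

Derivation:
joint[0] = (0.0000, 0.0000)  (base)
link 0: phi[0] = 160 = 160 deg
  cos(160 deg) = -0.9397, sin(160 deg) = 0.3420
  joint[1] = (0.0000, 0.0000) + 7.2 * (-0.9397, 0.3420) = (0.0000 + -6.7658, 0.0000 + 2.4625) = (-6.7658, 2.4625)
link 1: phi[1] = 160 + -20 = 140 deg
  cos(140 deg) = -0.7660, sin(140 deg) = 0.6428
  joint[2] = (-6.7658, 2.4625) + 6.1 * (-0.7660, 0.6428) = (-6.7658 + -4.6729, 2.4625 + 3.9210) = (-11.4387, 6.3835)
End effector: (-11.4387, 6.3835)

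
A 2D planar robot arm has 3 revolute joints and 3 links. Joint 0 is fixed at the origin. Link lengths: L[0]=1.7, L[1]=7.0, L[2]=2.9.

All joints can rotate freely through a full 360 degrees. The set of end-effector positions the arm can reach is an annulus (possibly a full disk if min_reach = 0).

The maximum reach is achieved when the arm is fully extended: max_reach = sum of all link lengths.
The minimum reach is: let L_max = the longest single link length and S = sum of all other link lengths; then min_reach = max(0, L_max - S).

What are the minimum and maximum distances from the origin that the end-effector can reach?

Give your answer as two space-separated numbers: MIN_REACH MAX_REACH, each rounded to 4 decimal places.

Answer: 2.4000 11.6000

Derivation:
Link lengths: [1.7, 7.0, 2.9]
max_reach = 1.7 + 7 + 2.9 = 11.6
L_max = max([1.7, 7.0, 2.9]) = 7
S (sum of others) = 11.6 - 7 = 4.6
min_reach = max(0, 7 - 4.6) = max(0, 2.4) = 2.4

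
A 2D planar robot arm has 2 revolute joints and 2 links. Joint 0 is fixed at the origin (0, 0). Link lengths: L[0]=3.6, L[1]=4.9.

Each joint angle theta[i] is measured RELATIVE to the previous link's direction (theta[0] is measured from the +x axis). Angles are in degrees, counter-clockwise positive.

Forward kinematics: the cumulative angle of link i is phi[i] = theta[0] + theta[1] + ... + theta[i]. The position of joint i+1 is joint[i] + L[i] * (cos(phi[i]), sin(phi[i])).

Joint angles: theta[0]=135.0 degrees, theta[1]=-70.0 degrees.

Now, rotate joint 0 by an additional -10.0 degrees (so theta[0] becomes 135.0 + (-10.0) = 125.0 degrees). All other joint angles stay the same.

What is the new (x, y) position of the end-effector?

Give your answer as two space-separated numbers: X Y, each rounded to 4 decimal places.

Answer: 0.7456 6.9628

Derivation:
joint[0] = (0.0000, 0.0000)  (base)
link 0: phi[0] = 125 = 125 deg
  cos(125 deg) = -0.5736, sin(125 deg) = 0.8192
  joint[1] = (0.0000, 0.0000) + 3.6 * (-0.5736, 0.8192) = (0.0000 + -2.0649, 0.0000 + 2.9489) = (-2.0649, 2.9489)
link 1: phi[1] = 125 + -70 = 55 deg
  cos(55 deg) = 0.5736, sin(55 deg) = 0.8192
  joint[2] = (-2.0649, 2.9489) + 4.9 * (0.5736, 0.8192) = (-2.0649 + 2.8105, 2.9489 + 4.0138) = (0.7456, 6.9628)
End effector: (0.7456, 6.9628)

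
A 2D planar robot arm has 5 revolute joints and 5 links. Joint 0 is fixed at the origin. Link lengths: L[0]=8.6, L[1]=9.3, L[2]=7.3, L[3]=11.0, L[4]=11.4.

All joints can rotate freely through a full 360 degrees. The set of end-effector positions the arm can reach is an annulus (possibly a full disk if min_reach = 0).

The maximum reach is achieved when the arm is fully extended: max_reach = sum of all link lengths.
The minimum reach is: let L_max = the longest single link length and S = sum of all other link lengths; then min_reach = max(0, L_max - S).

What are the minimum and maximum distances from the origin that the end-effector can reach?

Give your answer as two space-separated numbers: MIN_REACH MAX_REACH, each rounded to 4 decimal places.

Link lengths: [8.6, 9.3, 7.3, 11.0, 11.4]
max_reach = 8.6 + 9.3 + 7.3 + 11 + 11.4 = 47.6
L_max = max([8.6, 9.3, 7.3, 11.0, 11.4]) = 11.4
S (sum of others) = 47.6 - 11.4 = 36.2
min_reach = max(0, 11.4 - 36.2) = max(0, -24.8) = 0

Answer: 0.0000 47.6000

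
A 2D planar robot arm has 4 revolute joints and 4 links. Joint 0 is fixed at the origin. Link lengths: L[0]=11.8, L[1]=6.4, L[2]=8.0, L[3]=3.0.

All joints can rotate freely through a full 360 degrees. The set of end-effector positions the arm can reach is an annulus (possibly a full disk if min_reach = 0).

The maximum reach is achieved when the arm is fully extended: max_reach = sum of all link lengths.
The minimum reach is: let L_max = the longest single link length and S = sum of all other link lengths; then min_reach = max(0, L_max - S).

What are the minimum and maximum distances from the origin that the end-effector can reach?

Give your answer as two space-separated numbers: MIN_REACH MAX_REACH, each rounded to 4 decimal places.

Link lengths: [11.8, 6.4, 8.0, 3.0]
max_reach = 11.8 + 6.4 + 8 + 3 = 29.2
L_max = max([11.8, 6.4, 8.0, 3.0]) = 11.8
S (sum of others) = 29.2 - 11.8 = 17.4
min_reach = max(0, 11.8 - 17.4) = max(0, -5.6) = 0

Answer: 0.0000 29.2000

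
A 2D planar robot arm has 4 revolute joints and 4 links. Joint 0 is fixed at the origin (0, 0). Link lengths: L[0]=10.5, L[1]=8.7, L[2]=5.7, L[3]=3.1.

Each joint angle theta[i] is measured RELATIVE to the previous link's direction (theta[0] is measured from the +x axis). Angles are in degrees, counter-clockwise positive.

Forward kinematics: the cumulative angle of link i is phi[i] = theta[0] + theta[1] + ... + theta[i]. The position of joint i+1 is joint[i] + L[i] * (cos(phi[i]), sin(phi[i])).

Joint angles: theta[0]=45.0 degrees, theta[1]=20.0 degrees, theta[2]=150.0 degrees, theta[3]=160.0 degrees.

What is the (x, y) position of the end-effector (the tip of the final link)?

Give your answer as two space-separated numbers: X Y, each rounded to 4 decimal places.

joint[0] = (0.0000, 0.0000)  (base)
link 0: phi[0] = 45 = 45 deg
  cos(45 deg) = 0.7071, sin(45 deg) = 0.7071
  joint[1] = (0.0000, 0.0000) + 10.5 * (0.7071, 0.7071) = (0.0000 + 7.4246, 0.0000 + 7.4246) = (7.4246, 7.4246)
link 1: phi[1] = 45 + 20 = 65 deg
  cos(65 deg) = 0.4226, sin(65 deg) = 0.9063
  joint[2] = (7.4246, 7.4246) + 8.7 * (0.4226, 0.9063) = (7.4246 + 3.6768, 7.4246 + 7.8849) = (11.1014, 15.3095)
link 2: phi[2] = 45 + 20 + 150 = 215 deg
  cos(215 deg) = -0.8192, sin(215 deg) = -0.5736
  joint[3] = (11.1014, 15.3095) + 5.7 * (-0.8192, -0.5736) = (11.1014 + -4.6692, 15.3095 + -3.2694) = (6.4322, 12.0401)
link 3: phi[3] = 45 + 20 + 150 + 160 = 375 deg
  cos(375 deg) = 0.9659, sin(375 deg) = 0.2588
  joint[4] = (6.4322, 12.0401) + 3.1 * (0.9659, 0.2588) = (6.4322 + 2.9944, 12.0401 + 0.8023) = (9.4266, 12.8425)
End effector: (9.4266, 12.8425)

Answer: 9.4266 12.8425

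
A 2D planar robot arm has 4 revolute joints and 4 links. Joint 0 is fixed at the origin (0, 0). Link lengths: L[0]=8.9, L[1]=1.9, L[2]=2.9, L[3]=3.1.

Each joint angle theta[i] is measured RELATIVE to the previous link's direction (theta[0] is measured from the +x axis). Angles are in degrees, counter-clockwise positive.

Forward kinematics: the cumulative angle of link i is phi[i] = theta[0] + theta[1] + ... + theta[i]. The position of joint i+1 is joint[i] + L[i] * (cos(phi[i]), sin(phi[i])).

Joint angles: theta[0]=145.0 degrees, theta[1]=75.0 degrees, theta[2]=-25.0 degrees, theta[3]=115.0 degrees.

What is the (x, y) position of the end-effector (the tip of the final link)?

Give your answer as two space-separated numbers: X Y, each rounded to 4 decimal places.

Answer: -9.5545 0.7582

Derivation:
joint[0] = (0.0000, 0.0000)  (base)
link 0: phi[0] = 145 = 145 deg
  cos(145 deg) = -0.8192, sin(145 deg) = 0.5736
  joint[1] = (0.0000, 0.0000) + 8.9 * (-0.8192, 0.5736) = (0.0000 + -7.2905, 0.0000 + 5.1048) = (-7.2905, 5.1048)
link 1: phi[1] = 145 + 75 = 220 deg
  cos(220 deg) = -0.7660, sin(220 deg) = -0.6428
  joint[2] = (-7.2905, 5.1048) + 1.9 * (-0.7660, -0.6428) = (-7.2905 + -1.4555, 5.1048 + -1.2213) = (-8.7459, 3.8835)
link 2: phi[2] = 145 + 75 + -25 = 195 deg
  cos(195 deg) = -0.9659, sin(195 deg) = -0.2588
  joint[3] = (-8.7459, 3.8835) + 2.9 * (-0.9659, -0.2588) = (-8.7459 + -2.8012, 3.8835 + -0.7506) = (-11.5471, 3.1330)
link 3: phi[3] = 145 + 75 + -25 + 115 = 310 deg
  cos(310 deg) = 0.6428, sin(310 deg) = -0.7660
  joint[4] = (-11.5471, 3.1330) + 3.1 * (0.6428, -0.7660) = (-11.5471 + 1.9926, 3.1330 + -2.3747) = (-9.5545, 0.7582)
End effector: (-9.5545, 0.7582)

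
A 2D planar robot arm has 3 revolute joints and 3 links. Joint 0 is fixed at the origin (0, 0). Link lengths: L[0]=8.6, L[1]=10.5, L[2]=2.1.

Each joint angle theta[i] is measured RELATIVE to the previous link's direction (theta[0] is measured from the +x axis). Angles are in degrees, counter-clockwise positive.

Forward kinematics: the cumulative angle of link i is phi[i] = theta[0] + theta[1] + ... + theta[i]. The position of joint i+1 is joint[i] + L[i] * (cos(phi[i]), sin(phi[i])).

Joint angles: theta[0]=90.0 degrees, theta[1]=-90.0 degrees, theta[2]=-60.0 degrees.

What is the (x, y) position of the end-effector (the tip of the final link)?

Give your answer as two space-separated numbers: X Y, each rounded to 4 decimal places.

joint[0] = (0.0000, 0.0000)  (base)
link 0: phi[0] = 90 = 90 deg
  cos(90 deg) = 0.0000, sin(90 deg) = 1.0000
  joint[1] = (0.0000, 0.0000) + 8.6 * (0.0000, 1.0000) = (0.0000 + 0.0000, 0.0000 + 8.6000) = (0.0000, 8.6000)
link 1: phi[1] = 90 + -90 = 0 deg
  cos(0 deg) = 1.0000, sin(0 deg) = 0.0000
  joint[2] = (0.0000, 8.6000) + 10.5 * (1.0000, 0.0000) = (0.0000 + 10.5000, 8.6000 + 0.0000) = (10.5000, 8.6000)
link 2: phi[2] = 90 + -90 + -60 = -60 deg
  cos(-60 deg) = 0.5000, sin(-60 deg) = -0.8660
  joint[3] = (10.5000, 8.6000) + 2.1 * (0.5000, -0.8660) = (10.5000 + 1.0500, 8.6000 + -1.8187) = (11.5500, 6.7813)
End effector: (11.5500, 6.7813)

Answer: 11.5500 6.7813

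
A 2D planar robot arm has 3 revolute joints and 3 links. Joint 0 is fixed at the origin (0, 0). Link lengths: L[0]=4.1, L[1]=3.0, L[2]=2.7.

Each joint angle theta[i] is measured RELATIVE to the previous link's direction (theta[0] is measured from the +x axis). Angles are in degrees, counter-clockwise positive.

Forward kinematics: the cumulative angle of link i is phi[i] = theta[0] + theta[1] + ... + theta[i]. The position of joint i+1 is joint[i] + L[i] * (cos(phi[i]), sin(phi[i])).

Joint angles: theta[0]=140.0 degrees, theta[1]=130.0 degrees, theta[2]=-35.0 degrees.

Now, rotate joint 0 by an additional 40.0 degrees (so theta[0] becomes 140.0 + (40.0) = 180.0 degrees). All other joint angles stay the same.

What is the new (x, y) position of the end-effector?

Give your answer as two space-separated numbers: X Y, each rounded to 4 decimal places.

joint[0] = (0.0000, 0.0000)  (base)
link 0: phi[0] = 180 = 180 deg
  cos(180 deg) = -1.0000, sin(180 deg) = 0.0000
  joint[1] = (0.0000, 0.0000) + 4.1 * (-1.0000, 0.0000) = (0.0000 + -4.1000, 0.0000 + 0.0000) = (-4.1000, 0.0000)
link 1: phi[1] = 180 + 130 = 310 deg
  cos(310 deg) = 0.6428, sin(310 deg) = -0.7660
  joint[2] = (-4.1000, 0.0000) + 3 * (0.6428, -0.7660) = (-4.1000 + 1.9284, 0.0000 + -2.2981) = (-2.1716, -2.2981)
link 2: phi[2] = 180 + 130 + -35 = 275 deg
  cos(275 deg) = 0.0872, sin(275 deg) = -0.9962
  joint[3] = (-2.1716, -2.2981) + 2.7 * (0.0872, -0.9962) = (-2.1716 + 0.2353, -2.2981 + -2.6897) = (-1.9363, -4.9879)
End effector: (-1.9363, -4.9879)

Answer: -1.9363 -4.9879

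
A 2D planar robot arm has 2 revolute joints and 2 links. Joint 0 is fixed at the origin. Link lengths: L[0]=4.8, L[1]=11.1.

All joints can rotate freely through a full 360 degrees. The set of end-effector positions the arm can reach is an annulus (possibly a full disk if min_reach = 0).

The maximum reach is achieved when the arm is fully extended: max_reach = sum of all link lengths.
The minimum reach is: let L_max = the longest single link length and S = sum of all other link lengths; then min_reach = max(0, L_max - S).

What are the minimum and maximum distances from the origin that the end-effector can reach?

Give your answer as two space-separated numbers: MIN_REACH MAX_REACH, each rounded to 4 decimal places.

Answer: 6.3000 15.9000

Derivation:
Link lengths: [4.8, 11.1]
max_reach = 4.8 + 11.1 = 15.9
L_max = max([4.8, 11.1]) = 11.1
S (sum of others) = 15.9 - 11.1 = 4.8
min_reach = max(0, 11.1 - 4.8) = max(0, 6.3) = 6.3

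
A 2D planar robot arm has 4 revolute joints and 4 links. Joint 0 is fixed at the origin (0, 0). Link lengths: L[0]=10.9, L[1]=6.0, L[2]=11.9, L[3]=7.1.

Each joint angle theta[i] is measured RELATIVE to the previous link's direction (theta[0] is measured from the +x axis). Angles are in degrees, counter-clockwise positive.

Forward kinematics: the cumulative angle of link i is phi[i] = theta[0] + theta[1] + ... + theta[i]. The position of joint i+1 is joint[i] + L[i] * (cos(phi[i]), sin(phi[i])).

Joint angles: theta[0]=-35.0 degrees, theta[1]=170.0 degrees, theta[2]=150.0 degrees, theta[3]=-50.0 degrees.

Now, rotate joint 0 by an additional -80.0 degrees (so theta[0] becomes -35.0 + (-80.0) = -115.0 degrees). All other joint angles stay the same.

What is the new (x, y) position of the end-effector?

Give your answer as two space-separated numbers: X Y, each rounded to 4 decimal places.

Answer: -18.3849 -6.9924

Derivation:
joint[0] = (0.0000, 0.0000)  (base)
link 0: phi[0] = -115 = -115 deg
  cos(-115 deg) = -0.4226, sin(-115 deg) = -0.9063
  joint[1] = (0.0000, 0.0000) + 10.9 * (-0.4226, -0.9063) = (0.0000 + -4.6065, 0.0000 + -9.8788) = (-4.6065, -9.8788)
link 1: phi[1] = -115 + 170 = 55 deg
  cos(55 deg) = 0.5736, sin(55 deg) = 0.8192
  joint[2] = (-4.6065, -9.8788) + 6 * (0.5736, 0.8192) = (-4.6065 + 3.4415, -9.8788 + 4.9149) = (-1.1651, -4.9638)
link 2: phi[2] = -115 + 170 + 150 = 205 deg
  cos(205 deg) = -0.9063, sin(205 deg) = -0.4226
  joint[3] = (-1.1651, -4.9638) + 11.9 * (-0.9063, -0.4226) = (-1.1651 + -10.7851, -4.9638 + -5.0292) = (-11.9501, -9.9930)
link 3: phi[3] = -115 + 170 + 150 + -50 = 155 deg
  cos(155 deg) = -0.9063, sin(155 deg) = 0.4226
  joint[4] = (-11.9501, -9.9930) + 7.1 * (-0.9063, 0.4226) = (-11.9501 + -6.4348, -9.9930 + 3.0006) = (-18.3849, -6.9924)
End effector: (-18.3849, -6.9924)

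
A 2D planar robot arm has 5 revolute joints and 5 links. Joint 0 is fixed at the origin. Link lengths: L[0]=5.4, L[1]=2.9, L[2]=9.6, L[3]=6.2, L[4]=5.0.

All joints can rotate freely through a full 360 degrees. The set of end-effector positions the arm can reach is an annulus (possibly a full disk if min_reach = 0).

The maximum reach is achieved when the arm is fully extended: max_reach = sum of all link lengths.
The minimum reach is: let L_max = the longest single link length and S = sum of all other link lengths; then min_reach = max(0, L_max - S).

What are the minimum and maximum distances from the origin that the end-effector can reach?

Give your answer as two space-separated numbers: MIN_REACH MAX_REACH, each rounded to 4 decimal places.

Link lengths: [5.4, 2.9, 9.6, 6.2, 5.0]
max_reach = 5.4 + 2.9 + 9.6 + 6.2 + 5 = 29.1
L_max = max([5.4, 2.9, 9.6, 6.2, 5.0]) = 9.6
S (sum of others) = 29.1 - 9.6 = 19.5
min_reach = max(0, 9.6 - 19.5) = max(0, -9.9) = 0

Answer: 0.0000 29.1000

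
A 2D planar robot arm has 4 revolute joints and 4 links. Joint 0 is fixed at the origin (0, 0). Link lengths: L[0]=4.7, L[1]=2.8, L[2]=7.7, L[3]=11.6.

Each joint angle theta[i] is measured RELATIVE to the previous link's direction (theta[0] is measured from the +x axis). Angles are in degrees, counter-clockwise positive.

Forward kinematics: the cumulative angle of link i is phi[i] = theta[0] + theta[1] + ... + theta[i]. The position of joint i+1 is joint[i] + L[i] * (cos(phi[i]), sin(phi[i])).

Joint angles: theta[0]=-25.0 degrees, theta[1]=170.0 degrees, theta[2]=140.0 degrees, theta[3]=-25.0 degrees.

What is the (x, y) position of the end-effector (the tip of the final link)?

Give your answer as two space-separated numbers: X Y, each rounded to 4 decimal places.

Answer: 1.9446 -19.2417

Derivation:
joint[0] = (0.0000, 0.0000)  (base)
link 0: phi[0] = -25 = -25 deg
  cos(-25 deg) = 0.9063, sin(-25 deg) = -0.4226
  joint[1] = (0.0000, 0.0000) + 4.7 * (0.9063, -0.4226) = (0.0000 + 4.2596, 0.0000 + -1.9863) = (4.2596, -1.9863)
link 1: phi[1] = -25 + 170 = 145 deg
  cos(145 deg) = -0.8192, sin(145 deg) = 0.5736
  joint[2] = (4.2596, -1.9863) + 2.8 * (-0.8192, 0.5736) = (4.2596 + -2.2936, -1.9863 + 1.6060) = (1.9660, -0.3803)
link 2: phi[2] = -25 + 170 + 140 = 285 deg
  cos(285 deg) = 0.2588, sin(285 deg) = -0.9659
  joint[3] = (1.9660, -0.3803) + 7.7 * (0.2588, -0.9659) = (1.9660 + 1.9929, -0.3803 + -7.4376) = (3.9589, -7.8179)
link 3: phi[3] = -25 + 170 + 140 + -25 = 260 deg
  cos(260 deg) = -0.1736, sin(260 deg) = -0.9848
  joint[4] = (3.9589, -7.8179) + 11.6 * (-0.1736, -0.9848) = (3.9589 + -2.0143, -7.8179 + -11.4238) = (1.9446, -19.2417)
End effector: (1.9446, -19.2417)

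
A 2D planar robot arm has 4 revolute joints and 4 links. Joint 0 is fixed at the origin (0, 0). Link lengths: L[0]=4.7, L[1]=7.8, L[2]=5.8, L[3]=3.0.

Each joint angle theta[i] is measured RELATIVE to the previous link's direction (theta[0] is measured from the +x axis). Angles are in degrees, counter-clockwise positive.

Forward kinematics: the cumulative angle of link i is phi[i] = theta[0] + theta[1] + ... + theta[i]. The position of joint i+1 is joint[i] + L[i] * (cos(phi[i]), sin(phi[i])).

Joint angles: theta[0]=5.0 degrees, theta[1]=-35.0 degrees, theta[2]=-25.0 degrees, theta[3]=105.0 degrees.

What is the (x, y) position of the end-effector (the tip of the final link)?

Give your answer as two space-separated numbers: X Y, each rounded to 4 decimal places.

Answer: 16.6922 -5.9433

Derivation:
joint[0] = (0.0000, 0.0000)  (base)
link 0: phi[0] = 5 = 5 deg
  cos(5 deg) = 0.9962, sin(5 deg) = 0.0872
  joint[1] = (0.0000, 0.0000) + 4.7 * (0.9962, 0.0872) = (0.0000 + 4.6821, 0.0000 + 0.4096) = (4.6821, 0.4096)
link 1: phi[1] = 5 + -35 = -30 deg
  cos(-30 deg) = 0.8660, sin(-30 deg) = -0.5000
  joint[2] = (4.6821, 0.4096) + 7.8 * (0.8660, -0.5000) = (4.6821 + 6.7550, 0.4096 + -3.9000) = (11.4371, -3.4904)
link 2: phi[2] = 5 + -35 + -25 = -55 deg
  cos(-55 deg) = 0.5736, sin(-55 deg) = -0.8192
  joint[3] = (11.4371, -3.4904) + 5.8 * (0.5736, -0.8192) = (11.4371 + 3.3267, -3.4904 + -4.7511) = (14.7639, -8.2414)
link 3: phi[3] = 5 + -35 + -25 + 105 = 50 deg
  cos(50 deg) = 0.6428, sin(50 deg) = 0.7660
  joint[4] = (14.7639, -8.2414) + 3 * (0.6428, 0.7660) = (14.7639 + 1.9284, -8.2414 + 2.2981) = (16.6922, -5.9433)
End effector: (16.6922, -5.9433)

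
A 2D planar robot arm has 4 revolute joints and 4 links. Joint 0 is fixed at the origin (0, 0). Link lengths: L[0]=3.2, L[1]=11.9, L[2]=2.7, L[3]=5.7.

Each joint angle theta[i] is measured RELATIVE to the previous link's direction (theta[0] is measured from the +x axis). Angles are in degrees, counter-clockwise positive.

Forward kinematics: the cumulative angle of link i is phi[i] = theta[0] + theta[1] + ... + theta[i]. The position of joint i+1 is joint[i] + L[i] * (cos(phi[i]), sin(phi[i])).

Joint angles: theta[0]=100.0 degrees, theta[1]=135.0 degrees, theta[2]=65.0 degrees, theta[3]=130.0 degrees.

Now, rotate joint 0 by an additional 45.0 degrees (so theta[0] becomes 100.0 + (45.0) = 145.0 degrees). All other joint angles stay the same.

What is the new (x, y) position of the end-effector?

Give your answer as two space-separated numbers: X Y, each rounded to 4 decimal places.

joint[0] = (0.0000, 0.0000)  (base)
link 0: phi[0] = 145 = 145 deg
  cos(145 deg) = -0.8192, sin(145 deg) = 0.5736
  joint[1] = (0.0000, 0.0000) + 3.2 * (-0.8192, 0.5736) = (0.0000 + -2.6213, 0.0000 + 1.8354) = (-2.6213, 1.8354)
link 1: phi[1] = 145 + 135 = 280 deg
  cos(280 deg) = 0.1736, sin(280 deg) = -0.9848
  joint[2] = (-2.6213, 1.8354) + 11.9 * (0.1736, -0.9848) = (-2.6213 + 2.0664, 1.8354 + -11.7192) = (-0.5549, -9.8838)
link 2: phi[2] = 145 + 135 + 65 = 345 deg
  cos(345 deg) = 0.9659, sin(345 deg) = -0.2588
  joint[3] = (-0.5549, -9.8838) + 2.7 * (0.9659, -0.2588) = (-0.5549 + 2.6080, -9.8838 + -0.6988) = (2.0531, -10.5826)
link 3: phi[3] = 145 + 135 + 65 + 130 = 475 deg
  cos(475 deg) = -0.4226, sin(475 deg) = 0.9063
  joint[4] = (2.0531, -10.5826) + 5.7 * (-0.4226, 0.9063) = (2.0531 + -2.4089, -10.5826 + 5.1660) = (-0.3558, -5.4166)
End effector: (-0.3558, -5.4166)

Answer: -0.3558 -5.4166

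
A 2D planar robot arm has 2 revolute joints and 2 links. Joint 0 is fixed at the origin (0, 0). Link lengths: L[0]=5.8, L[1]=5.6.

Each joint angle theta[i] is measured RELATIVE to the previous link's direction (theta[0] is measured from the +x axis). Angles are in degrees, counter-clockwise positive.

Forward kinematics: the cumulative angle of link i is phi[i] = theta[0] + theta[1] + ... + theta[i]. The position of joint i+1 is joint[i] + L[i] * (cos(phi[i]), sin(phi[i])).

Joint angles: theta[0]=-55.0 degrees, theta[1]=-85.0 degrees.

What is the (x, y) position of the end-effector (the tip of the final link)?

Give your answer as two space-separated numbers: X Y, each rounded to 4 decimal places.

Answer: -0.9631 -8.3507

Derivation:
joint[0] = (0.0000, 0.0000)  (base)
link 0: phi[0] = -55 = -55 deg
  cos(-55 deg) = 0.5736, sin(-55 deg) = -0.8192
  joint[1] = (0.0000, 0.0000) + 5.8 * (0.5736, -0.8192) = (0.0000 + 3.3267, 0.0000 + -4.7511) = (3.3267, -4.7511)
link 1: phi[1] = -55 + -85 = -140 deg
  cos(-140 deg) = -0.7660, sin(-140 deg) = -0.6428
  joint[2] = (3.3267, -4.7511) + 5.6 * (-0.7660, -0.6428) = (3.3267 + -4.2898, -4.7511 + -3.5996) = (-0.9631, -8.3507)
End effector: (-0.9631, -8.3507)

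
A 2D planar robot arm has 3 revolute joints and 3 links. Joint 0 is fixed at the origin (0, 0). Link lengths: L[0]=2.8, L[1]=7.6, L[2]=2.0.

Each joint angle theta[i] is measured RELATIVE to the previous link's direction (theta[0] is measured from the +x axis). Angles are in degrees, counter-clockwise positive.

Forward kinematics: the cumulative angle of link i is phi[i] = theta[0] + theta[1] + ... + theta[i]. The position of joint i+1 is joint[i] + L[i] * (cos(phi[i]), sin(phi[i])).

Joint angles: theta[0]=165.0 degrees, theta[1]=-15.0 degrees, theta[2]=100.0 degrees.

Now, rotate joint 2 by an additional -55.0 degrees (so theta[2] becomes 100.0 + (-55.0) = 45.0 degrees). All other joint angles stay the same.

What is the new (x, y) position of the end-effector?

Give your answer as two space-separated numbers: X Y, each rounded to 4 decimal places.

Answer: -11.2182 4.0071

Derivation:
joint[0] = (0.0000, 0.0000)  (base)
link 0: phi[0] = 165 = 165 deg
  cos(165 deg) = -0.9659, sin(165 deg) = 0.2588
  joint[1] = (0.0000, 0.0000) + 2.8 * (-0.9659, 0.2588) = (0.0000 + -2.7046, 0.0000 + 0.7247) = (-2.7046, 0.7247)
link 1: phi[1] = 165 + -15 = 150 deg
  cos(150 deg) = -0.8660, sin(150 deg) = 0.5000
  joint[2] = (-2.7046, 0.7247) + 7.6 * (-0.8660, 0.5000) = (-2.7046 + -6.5818, 0.7247 + 3.8000) = (-9.2864, 4.5247)
link 2: phi[2] = 165 + -15 + 45 = 195 deg
  cos(195 deg) = -0.9659, sin(195 deg) = -0.2588
  joint[3] = (-9.2864, 4.5247) + 2 * (-0.9659, -0.2588) = (-9.2864 + -1.9319, 4.5247 + -0.5176) = (-11.2182, 4.0071)
End effector: (-11.2182, 4.0071)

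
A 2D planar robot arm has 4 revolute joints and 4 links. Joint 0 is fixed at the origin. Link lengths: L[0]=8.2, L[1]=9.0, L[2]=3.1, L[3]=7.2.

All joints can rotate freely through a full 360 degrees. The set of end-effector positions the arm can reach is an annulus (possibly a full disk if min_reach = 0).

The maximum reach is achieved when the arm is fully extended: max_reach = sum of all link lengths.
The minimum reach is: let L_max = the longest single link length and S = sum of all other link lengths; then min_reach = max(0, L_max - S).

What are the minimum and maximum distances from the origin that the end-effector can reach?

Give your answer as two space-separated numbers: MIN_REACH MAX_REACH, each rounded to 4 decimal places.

Answer: 0.0000 27.5000

Derivation:
Link lengths: [8.2, 9.0, 3.1, 7.2]
max_reach = 8.2 + 9 + 3.1 + 7.2 = 27.5
L_max = max([8.2, 9.0, 3.1, 7.2]) = 9
S (sum of others) = 27.5 - 9 = 18.5
min_reach = max(0, 9 - 18.5) = max(0, -9.5) = 0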